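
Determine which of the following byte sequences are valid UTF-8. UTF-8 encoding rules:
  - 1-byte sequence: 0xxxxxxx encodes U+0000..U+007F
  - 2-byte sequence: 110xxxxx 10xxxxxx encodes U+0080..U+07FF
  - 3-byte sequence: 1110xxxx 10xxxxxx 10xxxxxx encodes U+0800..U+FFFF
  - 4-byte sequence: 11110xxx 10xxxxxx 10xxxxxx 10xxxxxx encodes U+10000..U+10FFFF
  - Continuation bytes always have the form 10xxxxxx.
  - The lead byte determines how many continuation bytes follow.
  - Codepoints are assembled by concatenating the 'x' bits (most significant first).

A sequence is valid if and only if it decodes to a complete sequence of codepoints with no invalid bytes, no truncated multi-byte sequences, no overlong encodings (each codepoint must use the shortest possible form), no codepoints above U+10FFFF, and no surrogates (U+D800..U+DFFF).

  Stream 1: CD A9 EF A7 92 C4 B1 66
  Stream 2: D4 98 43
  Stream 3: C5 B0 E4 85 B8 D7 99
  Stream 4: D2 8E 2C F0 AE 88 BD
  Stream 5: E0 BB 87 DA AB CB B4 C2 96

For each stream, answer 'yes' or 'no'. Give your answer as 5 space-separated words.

Answer: yes yes yes yes yes

Derivation:
Stream 1: decodes cleanly. VALID
Stream 2: decodes cleanly. VALID
Stream 3: decodes cleanly. VALID
Stream 4: decodes cleanly. VALID
Stream 5: decodes cleanly. VALID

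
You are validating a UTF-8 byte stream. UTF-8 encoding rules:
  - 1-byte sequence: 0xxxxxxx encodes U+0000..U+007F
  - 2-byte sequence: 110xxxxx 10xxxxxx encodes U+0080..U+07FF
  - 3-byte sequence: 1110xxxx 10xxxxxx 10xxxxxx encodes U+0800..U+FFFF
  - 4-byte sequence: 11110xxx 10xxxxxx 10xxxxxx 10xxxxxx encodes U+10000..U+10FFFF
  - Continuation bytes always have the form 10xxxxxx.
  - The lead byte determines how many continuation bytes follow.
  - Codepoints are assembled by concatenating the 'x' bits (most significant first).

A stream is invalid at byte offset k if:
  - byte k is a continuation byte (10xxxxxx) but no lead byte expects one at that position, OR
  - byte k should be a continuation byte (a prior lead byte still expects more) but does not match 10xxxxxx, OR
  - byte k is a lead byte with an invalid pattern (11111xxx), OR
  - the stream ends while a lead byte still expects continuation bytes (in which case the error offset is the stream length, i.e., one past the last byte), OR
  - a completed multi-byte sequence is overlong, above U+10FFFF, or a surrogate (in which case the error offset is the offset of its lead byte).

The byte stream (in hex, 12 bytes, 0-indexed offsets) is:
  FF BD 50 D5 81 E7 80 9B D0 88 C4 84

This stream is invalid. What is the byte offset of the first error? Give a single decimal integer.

Byte[0]=FF: INVALID lead byte (not 0xxx/110x/1110/11110)

Answer: 0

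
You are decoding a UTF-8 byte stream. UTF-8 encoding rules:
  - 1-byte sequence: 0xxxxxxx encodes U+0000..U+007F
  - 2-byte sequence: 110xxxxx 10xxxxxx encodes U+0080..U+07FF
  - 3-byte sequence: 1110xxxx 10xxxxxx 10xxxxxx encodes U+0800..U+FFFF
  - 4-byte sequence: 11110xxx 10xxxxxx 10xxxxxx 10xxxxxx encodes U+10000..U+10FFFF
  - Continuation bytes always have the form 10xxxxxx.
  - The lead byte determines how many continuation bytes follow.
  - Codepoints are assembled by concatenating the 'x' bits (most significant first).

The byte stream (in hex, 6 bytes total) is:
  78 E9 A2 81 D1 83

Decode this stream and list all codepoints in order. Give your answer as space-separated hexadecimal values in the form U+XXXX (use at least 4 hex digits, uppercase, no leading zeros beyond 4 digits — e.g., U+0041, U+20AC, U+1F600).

Answer: U+0078 U+9881 U+0443

Derivation:
Byte[0]=78: 1-byte ASCII. cp=U+0078
Byte[1]=E9: 3-byte lead, need 2 cont bytes. acc=0x9
Byte[2]=A2: continuation. acc=(acc<<6)|0x22=0x262
Byte[3]=81: continuation. acc=(acc<<6)|0x01=0x9881
Completed: cp=U+9881 (starts at byte 1)
Byte[4]=D1: 2-byte lead, need 1 cont bytes. acc=0x11
Byte[5]=83: continuation. acc=(acc<<6)|0x03=0x443
Completed: cp=U+0443 (starts at byte 4)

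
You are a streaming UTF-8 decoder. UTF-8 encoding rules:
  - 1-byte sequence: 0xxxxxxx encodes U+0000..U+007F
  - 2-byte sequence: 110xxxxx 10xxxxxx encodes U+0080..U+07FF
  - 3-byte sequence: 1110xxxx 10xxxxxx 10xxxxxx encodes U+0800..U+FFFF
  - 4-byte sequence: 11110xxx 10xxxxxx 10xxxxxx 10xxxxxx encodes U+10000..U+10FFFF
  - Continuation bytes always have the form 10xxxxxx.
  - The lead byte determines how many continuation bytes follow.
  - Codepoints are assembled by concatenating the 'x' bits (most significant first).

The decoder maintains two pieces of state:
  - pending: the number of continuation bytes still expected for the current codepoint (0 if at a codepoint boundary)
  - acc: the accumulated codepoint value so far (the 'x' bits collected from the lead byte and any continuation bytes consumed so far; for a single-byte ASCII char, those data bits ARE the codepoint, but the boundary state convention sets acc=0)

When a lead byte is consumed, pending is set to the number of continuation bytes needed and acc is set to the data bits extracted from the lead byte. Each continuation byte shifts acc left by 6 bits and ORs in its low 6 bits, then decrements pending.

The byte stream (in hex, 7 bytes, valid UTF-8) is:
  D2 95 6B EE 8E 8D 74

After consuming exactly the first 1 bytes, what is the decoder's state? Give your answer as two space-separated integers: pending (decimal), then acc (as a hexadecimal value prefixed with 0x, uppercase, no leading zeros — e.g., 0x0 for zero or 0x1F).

Answer: 1 0x12

Derivation:
Byte[0]=D2: 2-byte lead. pending=1, acc=0x12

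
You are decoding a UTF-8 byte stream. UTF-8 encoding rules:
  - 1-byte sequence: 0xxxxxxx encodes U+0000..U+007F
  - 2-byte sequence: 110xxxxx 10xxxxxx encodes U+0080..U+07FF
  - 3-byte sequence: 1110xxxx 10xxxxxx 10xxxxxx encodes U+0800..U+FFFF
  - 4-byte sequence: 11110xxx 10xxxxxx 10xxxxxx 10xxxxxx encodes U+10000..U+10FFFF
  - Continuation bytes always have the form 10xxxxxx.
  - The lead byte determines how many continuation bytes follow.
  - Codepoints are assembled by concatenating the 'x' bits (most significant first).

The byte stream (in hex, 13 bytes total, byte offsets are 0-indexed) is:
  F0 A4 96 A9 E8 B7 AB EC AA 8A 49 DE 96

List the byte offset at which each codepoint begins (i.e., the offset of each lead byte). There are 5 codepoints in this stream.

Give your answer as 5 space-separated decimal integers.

Byte[0]=F0: 4-byte lead, need 3 cont bytes. acc=0x0
Byte[1]=A4: continuation. acc=(acc<<6)|0x24=0x24
Byte[2]=96: continuation. acc=(acc<<6)|0x16=0x916
Byte[3]=A9: continuation. acc=(acc<<6)|0x29=0x245A9
Completed: cp=U+245A9 (starts at byte 0)
Byte[4]=E8: 3-byte lead, need 2 cont bytes. acc=0x8
Byte[5]=B7: continuation. acc=(acc<<6)|0x37=0x237
Byte[6]=AB: continuation. acc=(acc<<6)|0x2B=0x8DEB
Completed: cp=U+8DEB (starts at byte 4)
Byte[7]=EC: 3-byte lead, need 2 cont bytes. acc=0xC
Byte[8]=AA: continuation. acc=(acc<<6)|0x2A=0x32A
Byte[9]=8A: continuation. acc=(acc<<6)|0x0A=0xCA8A
Completed: cp=U+CA8A (starts at byte 7)
Byte[10]=49: 1-byte ASCII. cp=U+0049
Byte[11]=DE: 2-byte lead, need 1 cont bytes. acc=0x1E
Byte[12]=96: continuation. acc=(acc<<6)|0x16=0x796
Completed: cp=U+0796 (starts at byte 11)

Answer: 0 4 7 10 11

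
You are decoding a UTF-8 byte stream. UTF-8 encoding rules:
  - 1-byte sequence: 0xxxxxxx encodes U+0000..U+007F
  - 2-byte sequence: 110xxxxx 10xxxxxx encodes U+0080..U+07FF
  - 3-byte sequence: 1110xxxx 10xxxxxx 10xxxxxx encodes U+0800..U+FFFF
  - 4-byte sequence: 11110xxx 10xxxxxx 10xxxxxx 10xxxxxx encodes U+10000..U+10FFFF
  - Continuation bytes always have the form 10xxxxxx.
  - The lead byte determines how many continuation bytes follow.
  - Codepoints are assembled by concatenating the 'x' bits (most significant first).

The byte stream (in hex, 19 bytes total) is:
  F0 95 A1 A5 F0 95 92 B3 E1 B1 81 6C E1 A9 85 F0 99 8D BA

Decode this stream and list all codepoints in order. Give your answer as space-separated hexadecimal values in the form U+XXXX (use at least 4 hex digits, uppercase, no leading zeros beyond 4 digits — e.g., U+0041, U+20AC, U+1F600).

Answer: U+15865 U+154B3 U+1C41 U+006C U+1A45 U+1937A

Derivation:
Byte[0]=F0: 4-byte lead, need 3 cont bytes. acc=0x0
Byte[1]=95: continuation. acc=(acc<<6)|0x15=0x15
Byte[2]=A1: continuation. acc=(acc<<6)|0x21=0x561
Byte[3]=A5: continuation. acc=(acc<<6)|0x25=0x15865
Completed: cp=U+15865 (starts at byte 0)
Byte[4]=F0: 4-byte lead, need 3 cont bytes. acc=0x0
Byte[5]=95: continuation. acc=(acc<<6)|0x15=0x15
Byte[6]=92: continuation. acc=(acc<<6)|0x12=0x552
Byte[7]=B3: continuation. acc=(acc<<6)|0x33=0x154B3
Completed: cp=U+154B3 (starts at byte 4)
Byte[8]=E1: 3-byte lead, need 2 cont bytes. acc=0x1
Byte[9]=B1: continuation. acc=(acc<<6)|0x31=0x71
Byte[10]=81: continuation. acc=(acc<<6)|0x01=0x1C41
Completed: cp=U+1C41 (starts at byte 8)
Byte[11]=6C: 1-byte ASCII. cp=U+006C
Byte[12]=E1: 3-byte lead, need 2 cont bytes. acc=0x1
Byte[13]=A9: continuation. acc=(acc<<6)|0x29=0x69
Byte[14]=85: continuation. acc=(acc<<6)|0x05=0x1A45
Completed: cp=U+1A45 (starts at byte 12)
Byte[15]=F0: 4-byte lead, need 3 cont bytes. acc=0x0
Byte[16]=99: continuation. acc=(acc<<6)|0x19=0x19
Byte[17]=8D: continuation. acc=(acc<<6)|0x0D=0x64D
Byte[18]=BA: continuation. acc=(acc<<6)|0x3A=0x1937A
Completed: cp=U+1937A (starts at byte 15)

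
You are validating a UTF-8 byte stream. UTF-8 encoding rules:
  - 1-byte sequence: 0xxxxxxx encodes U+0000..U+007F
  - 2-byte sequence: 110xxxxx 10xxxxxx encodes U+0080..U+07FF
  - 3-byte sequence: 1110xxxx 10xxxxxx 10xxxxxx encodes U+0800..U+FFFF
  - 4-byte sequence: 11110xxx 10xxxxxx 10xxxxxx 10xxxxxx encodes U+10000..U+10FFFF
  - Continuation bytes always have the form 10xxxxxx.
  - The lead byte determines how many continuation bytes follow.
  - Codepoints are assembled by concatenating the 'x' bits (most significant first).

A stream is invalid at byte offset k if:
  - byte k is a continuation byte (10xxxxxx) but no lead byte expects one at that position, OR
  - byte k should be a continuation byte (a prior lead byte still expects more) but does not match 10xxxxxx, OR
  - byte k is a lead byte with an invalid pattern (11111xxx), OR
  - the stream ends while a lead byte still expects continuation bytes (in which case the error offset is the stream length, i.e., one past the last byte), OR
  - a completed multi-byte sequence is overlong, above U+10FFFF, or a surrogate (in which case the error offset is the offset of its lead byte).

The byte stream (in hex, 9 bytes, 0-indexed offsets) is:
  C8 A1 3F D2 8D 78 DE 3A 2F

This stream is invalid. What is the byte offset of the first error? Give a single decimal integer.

Answer: 7

Derivation:
Byte[0]=C8: 2-byte lead, need 1 cont bytes. acc=0x8
Byte[1]=A1: continuation. acc=(acc<<6)|0x21=0x221
Completed: cp=U+0221 (starts at byte 0)
Byte[2]=3F: 1-byte ASCII. cp=U+003F
Byte[3]=D2: 2-byte lead, need 1 cont bytes. acc=0x12
Byte[4]=8D: continuation. acc=(acc<<6)|0x0D=0x48D
Completed: cp=U+048D (starts at byte 3)
Byte[5]=78: 1-byte ASCII. cp=U+0078
Byte[6]=DE: 2-byte lead, need 1 cont bytes. acc=0x1E
Byte[7]=3A: expected 10xxxxxx continuation. INVALID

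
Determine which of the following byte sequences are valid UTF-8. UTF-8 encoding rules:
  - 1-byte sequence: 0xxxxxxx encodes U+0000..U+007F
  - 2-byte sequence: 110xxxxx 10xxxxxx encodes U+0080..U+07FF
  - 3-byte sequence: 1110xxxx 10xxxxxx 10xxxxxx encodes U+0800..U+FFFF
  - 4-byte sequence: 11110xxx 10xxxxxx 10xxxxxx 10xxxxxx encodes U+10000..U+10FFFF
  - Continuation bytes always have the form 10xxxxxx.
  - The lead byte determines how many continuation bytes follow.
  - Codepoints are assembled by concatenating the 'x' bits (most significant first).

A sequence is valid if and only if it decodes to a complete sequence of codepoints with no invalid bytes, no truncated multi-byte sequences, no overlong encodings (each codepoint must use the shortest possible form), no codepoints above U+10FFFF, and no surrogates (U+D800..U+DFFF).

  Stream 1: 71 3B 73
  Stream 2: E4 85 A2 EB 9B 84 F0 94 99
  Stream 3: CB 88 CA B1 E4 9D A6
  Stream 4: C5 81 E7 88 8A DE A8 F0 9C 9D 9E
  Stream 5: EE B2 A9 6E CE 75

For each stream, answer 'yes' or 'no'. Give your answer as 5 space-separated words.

Stream 1: decodes cleanly. VALID
Stream 2: error at byte offset 9. INVALID
Stream 3: decodes cleanly. VALID
Stream 4: decodes cleanly. VALID
Stream 5: error at byte offset 5. INVALID

Answer: yes no yes yes no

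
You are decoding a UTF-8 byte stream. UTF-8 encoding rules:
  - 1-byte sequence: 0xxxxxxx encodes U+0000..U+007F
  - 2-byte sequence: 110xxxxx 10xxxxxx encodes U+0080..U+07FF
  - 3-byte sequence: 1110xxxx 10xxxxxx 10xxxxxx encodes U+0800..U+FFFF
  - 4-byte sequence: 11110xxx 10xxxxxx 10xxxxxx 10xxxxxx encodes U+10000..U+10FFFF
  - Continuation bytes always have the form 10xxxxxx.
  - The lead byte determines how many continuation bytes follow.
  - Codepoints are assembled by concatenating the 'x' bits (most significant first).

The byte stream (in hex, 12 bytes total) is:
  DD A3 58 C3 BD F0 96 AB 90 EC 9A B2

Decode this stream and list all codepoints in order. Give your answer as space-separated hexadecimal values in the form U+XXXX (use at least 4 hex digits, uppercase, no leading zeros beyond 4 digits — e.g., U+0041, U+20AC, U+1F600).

Byte[0]=DD: 2-byte lead, need 1 cont bytes. acc=0x1D
Byte[1]=A3: continuation. acc=(acc<<6)|0x23=0x763
Completed: cp=U+0763 (starts at byte 0)
Byte[2]=58: 1-byte ASCII. cp=U+0058
Byte[3]=C3: 2-byte lead, need 1 cont bytes. acc=0x3
Byte[4]=BD: continuation. acc=(acc<<6)|0x3D=0xFD
Completed: cp=U+00FD (starts at byte 3)
Byte[5]=F0: 4-byte lead, need 3 cont bytes. acc=0x0
Byte[6]=96: continuation. acc=(acc<<6)|0x16=0x16
Byte[7]=AB: continuation. acc=(acc<<6)|0x2B=0x5AB
Byte[8]=90: continuation. acc=(acc<<6)|0x10=0x16AD0
Completed: cp=U+16AD0 (starts at byte 5)
Byte[9]=EC: 3-byte lead, need 2 cont bytes. acc=0xC
Byte[10]=9A: continuation. acc=(acc<<6)|0x1A=0x31A
Byte[11]=B2: continuation. acc=(acc<<6)|0x32=0xC6B2
Completed: cp=U+C6B2 (starts at byte 9)

Answer: U+0763 U+0058 U+00FD U+16AD0 U+C6B2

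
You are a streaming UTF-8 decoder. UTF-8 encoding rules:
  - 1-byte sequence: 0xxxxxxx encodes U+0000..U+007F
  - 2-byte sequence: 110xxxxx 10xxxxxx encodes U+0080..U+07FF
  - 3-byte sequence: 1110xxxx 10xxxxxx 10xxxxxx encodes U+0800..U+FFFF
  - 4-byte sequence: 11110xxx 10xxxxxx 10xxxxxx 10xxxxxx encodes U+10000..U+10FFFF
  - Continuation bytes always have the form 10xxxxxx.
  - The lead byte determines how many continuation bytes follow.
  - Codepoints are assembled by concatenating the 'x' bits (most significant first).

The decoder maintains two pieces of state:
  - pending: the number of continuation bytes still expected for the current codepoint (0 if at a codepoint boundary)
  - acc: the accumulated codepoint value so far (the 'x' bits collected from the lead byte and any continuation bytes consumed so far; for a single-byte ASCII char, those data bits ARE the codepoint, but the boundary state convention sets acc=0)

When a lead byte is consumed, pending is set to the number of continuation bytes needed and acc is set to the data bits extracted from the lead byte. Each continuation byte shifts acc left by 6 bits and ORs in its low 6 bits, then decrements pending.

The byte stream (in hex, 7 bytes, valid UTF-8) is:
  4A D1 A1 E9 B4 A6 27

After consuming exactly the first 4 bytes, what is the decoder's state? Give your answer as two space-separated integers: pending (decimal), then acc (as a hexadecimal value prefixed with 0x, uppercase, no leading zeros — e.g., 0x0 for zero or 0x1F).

Byte[0]=4A: 1-byte. pending=0, acc=0x0
Byte[1]=D1: 2-byte lead. pending=1, acc=0x11
Byte[2]=A1: continuation. acc=(acc<<6)|0x21=0x461, pending=0
Byte[3]=E9: 3-byte lead. pending=2, acc=0x9

Answer: 2 0x9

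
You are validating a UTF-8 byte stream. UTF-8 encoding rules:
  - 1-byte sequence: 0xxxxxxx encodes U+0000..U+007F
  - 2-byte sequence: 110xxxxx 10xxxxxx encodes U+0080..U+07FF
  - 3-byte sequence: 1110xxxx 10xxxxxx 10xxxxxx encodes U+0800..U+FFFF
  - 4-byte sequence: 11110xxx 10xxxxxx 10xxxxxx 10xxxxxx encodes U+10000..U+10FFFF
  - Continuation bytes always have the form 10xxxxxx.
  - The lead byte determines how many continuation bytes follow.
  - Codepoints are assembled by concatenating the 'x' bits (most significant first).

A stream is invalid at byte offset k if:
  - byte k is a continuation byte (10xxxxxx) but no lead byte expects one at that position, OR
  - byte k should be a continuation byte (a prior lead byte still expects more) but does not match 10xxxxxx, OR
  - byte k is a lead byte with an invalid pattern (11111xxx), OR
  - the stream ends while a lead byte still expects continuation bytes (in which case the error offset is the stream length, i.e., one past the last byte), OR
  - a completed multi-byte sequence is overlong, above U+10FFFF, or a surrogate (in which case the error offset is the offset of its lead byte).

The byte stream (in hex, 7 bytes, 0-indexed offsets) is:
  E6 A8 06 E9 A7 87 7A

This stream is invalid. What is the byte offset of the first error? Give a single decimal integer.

Byte[0]=E6: 3-byte lead, need 2 cont bytes. acc=0x6
Byte[1]=A8: continuation. acc=(acc<<6)|0x28=0x1A8
Byte[2]=06: expected 10xxxxxx continuation. INVALID

Answer: 2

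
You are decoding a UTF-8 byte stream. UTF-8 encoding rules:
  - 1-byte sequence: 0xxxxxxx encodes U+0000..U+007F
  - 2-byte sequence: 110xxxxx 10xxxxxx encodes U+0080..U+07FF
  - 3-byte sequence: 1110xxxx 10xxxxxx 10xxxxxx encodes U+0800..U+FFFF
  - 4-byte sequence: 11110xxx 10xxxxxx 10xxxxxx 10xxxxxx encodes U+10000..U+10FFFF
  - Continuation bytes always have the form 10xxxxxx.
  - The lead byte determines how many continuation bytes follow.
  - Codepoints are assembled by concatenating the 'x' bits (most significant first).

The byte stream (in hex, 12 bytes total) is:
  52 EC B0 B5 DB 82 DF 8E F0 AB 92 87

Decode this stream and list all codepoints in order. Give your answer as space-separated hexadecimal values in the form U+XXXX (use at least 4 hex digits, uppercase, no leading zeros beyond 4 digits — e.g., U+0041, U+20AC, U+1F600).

Byte[0]=52: 1-byte ASCII. cp=U+0052
Byte[1]=EC: 3-byte lead, need 2 cont bytes. acc=0xC
Byte[2]=B0: continuation. acc=(acc<<6)|0x30=0x330
Byte[3]=B5: continuation. acc=(acc<<6)|0x35=0xCC35
Completed: cp=U+CC35 (starts at byte 1)
Byte[4]=DB: 2-byte lead, need 1 cont bytes. acc=0x1B
Byte[5]=82: continuation. acc=(acc<<6)|0x02=0x6C2
Completed: cp=U+06C2 (starts at byte 4)
Byte[6]=DF: 2-byte lead, need 1 cont bytes. acc=0x1F
Byte[7]=8E: continuation. acc=(acc<<6)|0x0E=0x7CE
Completed: cp=U+07CE (starts at byte 6)
Byte[8]=F0: 4-byte lead, need 3 cont bytes. acc=0x0
Byte[9]=AB: continuation. acc=(acc<<6)|0x2B=0x2B
Byte[10]=92: continuation. acc=(acc<<6)|0x12=0xAD2
Byte[11]=87: continuation. acc=(acc<<6)|0x07=0x2B487
Completed: cp=U+2B487 (starts at byte 8)

Answer: U+0052 U+CC35 U+06C2 U+07CE U+2B487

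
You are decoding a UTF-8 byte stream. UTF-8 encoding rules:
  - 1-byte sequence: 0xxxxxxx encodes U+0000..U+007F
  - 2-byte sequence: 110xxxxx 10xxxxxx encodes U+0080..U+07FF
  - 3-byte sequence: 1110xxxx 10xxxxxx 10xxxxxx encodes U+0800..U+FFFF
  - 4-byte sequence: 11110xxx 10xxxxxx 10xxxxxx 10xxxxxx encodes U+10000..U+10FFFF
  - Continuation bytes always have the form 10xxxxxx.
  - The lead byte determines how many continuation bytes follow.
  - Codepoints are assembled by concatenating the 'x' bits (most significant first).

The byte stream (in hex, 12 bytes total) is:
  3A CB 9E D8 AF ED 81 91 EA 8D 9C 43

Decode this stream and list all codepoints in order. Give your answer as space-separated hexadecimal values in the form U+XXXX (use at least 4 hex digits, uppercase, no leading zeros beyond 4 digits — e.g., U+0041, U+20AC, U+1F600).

Answer: U+003A U+02DE U+062F U+D051 U+A35C U+0043

Derivation:
Byte[0]=3A: 1-byte ASCII. cp=U+003A
Byte[1]=CB: 2-byte lead, need 1 cont bytes. acc=0xB
Byte[2]=9E: continuation. acc=(acc<<6)|0x1E=0x2DE
Completed: cp=U+02DE (starts at byte 1)
Byte[3]=D8: 2-byte lead, need 1 cont bytes. acc=0x18
Byte[4]=AF: continuation. acc=(acc<<6)|0x2F=0x62F
Completed: cp=U+062F (starts at byte 3)
Byte[5]=ED: 3-byte lead, need 2 cont bytes. acc=0xD
Byte[6]=81: continuation. acc=(acc<<6)|0x01=0x341
Byte[7]=91: continuation. acc=(acc<<6)|0x11=0xD051
Completed: cp=U+D051 (starts at byte 5)
Byte[8]=EA: 3-byte lead, need 2 cont bytes. acc=0xA
Byte[9]=8D: continuation. acc=(acc<<6)|0x0D=0x28D
Byte[10]=9C: continuation. acc=(acc<<6)|0x1C=0xA35C
Completed: cp=U+A35C (starts at byte 8)
Byte[11]=43: 1-byte ASCII. cp=U+0043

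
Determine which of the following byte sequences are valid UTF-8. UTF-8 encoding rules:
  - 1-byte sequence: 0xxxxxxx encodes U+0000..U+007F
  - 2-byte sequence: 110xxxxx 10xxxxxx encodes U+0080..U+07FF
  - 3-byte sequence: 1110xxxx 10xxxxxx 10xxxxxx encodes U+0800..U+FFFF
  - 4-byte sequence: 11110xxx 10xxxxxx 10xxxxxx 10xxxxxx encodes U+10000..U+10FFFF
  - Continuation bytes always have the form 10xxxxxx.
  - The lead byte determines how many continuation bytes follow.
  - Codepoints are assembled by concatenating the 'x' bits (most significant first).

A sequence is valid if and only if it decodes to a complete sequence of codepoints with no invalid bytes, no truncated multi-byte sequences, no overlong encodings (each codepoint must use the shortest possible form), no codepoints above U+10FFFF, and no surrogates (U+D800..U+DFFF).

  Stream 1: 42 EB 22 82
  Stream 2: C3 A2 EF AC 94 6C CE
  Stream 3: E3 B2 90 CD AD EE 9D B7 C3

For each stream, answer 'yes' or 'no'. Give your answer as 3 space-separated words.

Answer: no no no

Derivation:
Stream 1: error at byte offset 2. INVALID
Stream 2: error at byte offset 7. INVALID
Stream 3: error at byte offset 9. INVALID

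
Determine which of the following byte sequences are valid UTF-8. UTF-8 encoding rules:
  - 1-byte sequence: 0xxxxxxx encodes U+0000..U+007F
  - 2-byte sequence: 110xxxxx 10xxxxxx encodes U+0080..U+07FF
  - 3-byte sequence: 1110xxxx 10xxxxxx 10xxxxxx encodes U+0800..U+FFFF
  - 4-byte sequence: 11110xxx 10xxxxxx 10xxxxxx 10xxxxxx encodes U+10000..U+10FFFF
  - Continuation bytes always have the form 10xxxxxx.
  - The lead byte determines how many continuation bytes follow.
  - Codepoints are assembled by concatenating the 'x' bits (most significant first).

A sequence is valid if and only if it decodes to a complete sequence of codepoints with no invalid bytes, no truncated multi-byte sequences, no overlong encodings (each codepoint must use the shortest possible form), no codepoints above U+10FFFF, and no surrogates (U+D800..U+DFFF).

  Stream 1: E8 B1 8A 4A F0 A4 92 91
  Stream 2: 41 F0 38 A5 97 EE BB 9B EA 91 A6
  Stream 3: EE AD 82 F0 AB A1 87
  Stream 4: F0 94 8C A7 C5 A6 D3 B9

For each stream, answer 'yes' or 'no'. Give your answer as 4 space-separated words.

Answer: yes no yes yes

Derivation:
Stream 1: decodes cleanly. VALID
Stream 2: error at byte offset 2. INVALID
Stream 3: decodes cleanly. VALID
Stream 4: decodes cleanly. VALID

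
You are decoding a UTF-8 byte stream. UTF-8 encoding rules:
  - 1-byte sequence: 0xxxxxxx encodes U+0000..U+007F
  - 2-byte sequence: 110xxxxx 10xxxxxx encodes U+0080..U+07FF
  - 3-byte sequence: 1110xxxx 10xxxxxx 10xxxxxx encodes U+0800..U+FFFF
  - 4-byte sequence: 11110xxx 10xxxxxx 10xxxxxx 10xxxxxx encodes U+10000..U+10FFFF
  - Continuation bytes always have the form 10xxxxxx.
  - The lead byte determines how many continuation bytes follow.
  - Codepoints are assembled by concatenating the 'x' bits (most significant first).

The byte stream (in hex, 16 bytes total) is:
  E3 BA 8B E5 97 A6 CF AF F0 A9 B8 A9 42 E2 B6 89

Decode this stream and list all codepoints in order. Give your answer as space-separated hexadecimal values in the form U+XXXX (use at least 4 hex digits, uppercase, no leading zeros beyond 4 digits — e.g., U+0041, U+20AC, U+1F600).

Answer: U+3E8B U+55E6 U+03EF U+29E29 U+0042 U+2D89

Derivation:
Byte[0]=E3: 3-byte lead, need 2 cont bytes. acc=0x3
Byte[1]=BA: continuation. acc=(acc<<6)|0x3A=0xFA
Byte[2]=8B: continuation. acc=(acc<<6)|0x0B=0x3E8B
Completed: cp=U+3E8B (starts at byte 0)
Byte[3]=E5: 3-byte lead, need 2 cont bytes. acc=0x5
Byte[4]=97: continuation. acc=(acc<<6)|0x17=0x157
Byte[5]=A6: continuation. acc=(acc<<6)|0x26=0x55E6
Completed: cp=U+55E6 (starts at byte 3)
Byte[6]=CF: 2-byte lead, need 1 cont bytes. acc=0xF
Byte[7]=AF: continuation. acc=(acc<<6)|0x2F=0x3EF
Completed: cp=U+03EF (starts at byte 6)
Byte[8]=F0: 4-byte lead, need 3 cont bytes. acc=0x0
Byte[9]=A9: continuation. acc=(acc<<6)|0x29=0x29
Byte[10]=B8: continuation. acc=(acc<<6)|0x38=0xA78
Byte[11]=A9: continuation. acc=(acc<<6)|0x29=0x29E29
Completed: cp=U+29E29 (starts at byte 8)
Byte[12]=42: 1-byte ASCII. cp=U+0042
Byte[13]=E2: 3-byte lead, need 2 cont bytes. acc=0x2
Byte[14]=B6: continuation. acc=(acc<<6)|0x36=0xB6
Byte[15]=89: continuation. acc=(acc<<6)|0x09=0x2D89
Completed: cp=U+2D89 (starts at byte 13)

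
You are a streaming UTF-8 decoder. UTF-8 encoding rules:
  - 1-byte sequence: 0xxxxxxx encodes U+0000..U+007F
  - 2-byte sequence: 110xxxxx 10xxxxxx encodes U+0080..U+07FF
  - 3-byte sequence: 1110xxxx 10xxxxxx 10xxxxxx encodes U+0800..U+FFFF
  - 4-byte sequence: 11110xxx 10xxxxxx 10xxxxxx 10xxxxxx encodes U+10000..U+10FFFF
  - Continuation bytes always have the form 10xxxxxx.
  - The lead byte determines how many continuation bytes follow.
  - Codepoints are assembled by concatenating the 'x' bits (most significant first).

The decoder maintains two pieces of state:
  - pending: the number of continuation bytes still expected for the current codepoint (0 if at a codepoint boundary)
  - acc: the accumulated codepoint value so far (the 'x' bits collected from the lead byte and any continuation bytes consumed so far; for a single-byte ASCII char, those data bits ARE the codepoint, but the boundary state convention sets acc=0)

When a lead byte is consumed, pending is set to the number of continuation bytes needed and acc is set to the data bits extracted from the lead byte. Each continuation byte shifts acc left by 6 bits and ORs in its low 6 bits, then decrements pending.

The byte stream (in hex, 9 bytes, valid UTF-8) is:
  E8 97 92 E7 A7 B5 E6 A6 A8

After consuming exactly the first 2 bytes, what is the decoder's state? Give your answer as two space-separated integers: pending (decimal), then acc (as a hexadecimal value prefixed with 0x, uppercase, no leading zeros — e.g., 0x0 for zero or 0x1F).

Byte[0]=E8: 3-byte lead. pending=2, acc=0x8
Byte[1]=97: continuation. acc=(acc<<6)|0x17=0x217, pending=1

Answer: 1 0x217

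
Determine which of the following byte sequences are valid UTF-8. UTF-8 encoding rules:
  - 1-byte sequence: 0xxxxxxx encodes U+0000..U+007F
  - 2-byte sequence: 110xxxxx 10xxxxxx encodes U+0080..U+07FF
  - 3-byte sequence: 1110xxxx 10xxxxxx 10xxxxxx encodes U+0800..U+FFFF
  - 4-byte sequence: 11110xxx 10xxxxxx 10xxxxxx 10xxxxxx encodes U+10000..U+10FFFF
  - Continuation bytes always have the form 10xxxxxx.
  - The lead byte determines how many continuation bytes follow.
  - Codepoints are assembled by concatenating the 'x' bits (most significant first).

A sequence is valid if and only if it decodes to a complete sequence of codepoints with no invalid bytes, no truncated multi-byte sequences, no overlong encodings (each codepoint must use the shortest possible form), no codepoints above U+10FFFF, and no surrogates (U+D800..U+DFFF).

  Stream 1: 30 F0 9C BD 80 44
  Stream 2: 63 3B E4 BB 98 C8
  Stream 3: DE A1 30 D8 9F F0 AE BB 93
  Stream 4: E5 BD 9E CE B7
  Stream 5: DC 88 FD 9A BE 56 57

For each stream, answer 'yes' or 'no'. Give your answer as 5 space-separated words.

Stream 1: decodes cleanly. VALID
Stream 2: error at byte offset 6. INVALID
Stream 3: decodes cleanly. VALID
Stream 4: decodes cleanly. VALID
Stream 5: error at byte offset 2. INVALID

Answer: yes no yes yes no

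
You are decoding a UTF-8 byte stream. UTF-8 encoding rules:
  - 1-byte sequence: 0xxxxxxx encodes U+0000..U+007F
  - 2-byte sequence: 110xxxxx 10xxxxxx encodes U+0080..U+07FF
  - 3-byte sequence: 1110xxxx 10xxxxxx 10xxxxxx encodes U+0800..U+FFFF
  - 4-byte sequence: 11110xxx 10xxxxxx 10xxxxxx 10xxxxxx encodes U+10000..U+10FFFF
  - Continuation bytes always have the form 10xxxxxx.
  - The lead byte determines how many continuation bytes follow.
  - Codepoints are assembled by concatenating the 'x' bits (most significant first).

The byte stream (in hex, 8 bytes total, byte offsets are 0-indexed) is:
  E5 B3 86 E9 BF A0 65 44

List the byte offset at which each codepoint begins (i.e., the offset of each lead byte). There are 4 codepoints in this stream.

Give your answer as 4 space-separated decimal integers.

Byte[0]=E5: 3-byte lead, need 2 cont bytes. acc=0x5
Byte[1]=B3: continuation. acc=(acc<<6)|0x33=0x173
Byte[2]=86: continuation. acc=(acc<<6)|0x06=0x5CC6
Completed: cp=U+5CC6 (starts at byte 0)
Byte[3]=E9: 3-byte lead, need 2 cont bytes. acc=0x9
Byte[4]=BF: continuation. acc=(acc<<6)|0x3F=0x27F
Byte[5]=A0: continuation. acc=(acc<<6)|0x20=0x9FE0
Completed: cp=U+9FE0 (starts at byte 3)
Byte[6]=65: 1-byte ASCII. cp=U+0065
Byte[7]=44: 1-byte ASCII. cp=U+0044

Answer: 0 3 6 7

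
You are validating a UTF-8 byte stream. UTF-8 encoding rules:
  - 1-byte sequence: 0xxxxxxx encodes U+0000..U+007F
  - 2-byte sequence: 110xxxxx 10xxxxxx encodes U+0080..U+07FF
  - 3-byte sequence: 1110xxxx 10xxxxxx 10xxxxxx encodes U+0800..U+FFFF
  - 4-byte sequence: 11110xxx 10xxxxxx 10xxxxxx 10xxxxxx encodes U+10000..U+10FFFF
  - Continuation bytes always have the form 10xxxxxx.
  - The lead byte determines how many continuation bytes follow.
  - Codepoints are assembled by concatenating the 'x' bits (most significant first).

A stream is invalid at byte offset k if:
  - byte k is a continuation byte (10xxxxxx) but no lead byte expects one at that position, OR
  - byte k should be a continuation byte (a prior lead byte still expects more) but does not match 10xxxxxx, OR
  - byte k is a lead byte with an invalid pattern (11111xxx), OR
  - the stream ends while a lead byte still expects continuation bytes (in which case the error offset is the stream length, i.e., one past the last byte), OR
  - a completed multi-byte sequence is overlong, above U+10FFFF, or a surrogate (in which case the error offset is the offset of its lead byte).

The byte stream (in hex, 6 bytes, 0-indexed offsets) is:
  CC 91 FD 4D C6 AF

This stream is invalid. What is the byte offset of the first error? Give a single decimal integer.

Byte[0]=CC: 2-byte lead, need 1 cont bytes. acc=0xC
Byte[1]=91: continuation. acc=(acc<<6)|0x11=0x311
Completed: cp=U+0311 (starts at byte 0)
Byte[2]=FD: INVALID lead byte (not 0xxx/110x/1110/11110)

Answer: 2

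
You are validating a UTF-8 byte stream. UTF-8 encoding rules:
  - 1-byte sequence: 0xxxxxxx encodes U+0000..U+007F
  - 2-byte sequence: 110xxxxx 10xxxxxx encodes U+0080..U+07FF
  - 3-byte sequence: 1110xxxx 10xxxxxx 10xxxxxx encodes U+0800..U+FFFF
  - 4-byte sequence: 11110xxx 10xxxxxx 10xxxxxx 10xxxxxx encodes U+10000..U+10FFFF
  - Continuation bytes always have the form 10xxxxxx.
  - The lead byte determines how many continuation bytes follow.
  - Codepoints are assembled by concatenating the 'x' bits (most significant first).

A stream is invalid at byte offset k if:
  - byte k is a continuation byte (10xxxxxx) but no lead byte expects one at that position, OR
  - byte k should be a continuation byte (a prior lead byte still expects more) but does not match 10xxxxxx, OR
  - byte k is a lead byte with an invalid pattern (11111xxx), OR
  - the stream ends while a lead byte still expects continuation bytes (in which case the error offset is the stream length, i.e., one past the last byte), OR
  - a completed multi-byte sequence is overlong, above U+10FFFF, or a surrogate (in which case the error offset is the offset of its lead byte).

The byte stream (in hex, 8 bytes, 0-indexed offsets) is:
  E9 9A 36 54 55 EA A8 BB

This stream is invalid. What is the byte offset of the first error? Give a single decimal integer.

Answer: 2

Derivation:
Byte[0]=E9: 3-byte lead, need 2 cont bytes. acc=0x9
Byte[1]=9A: continuation. acc=(acc<<6)|0x1A=0x25A
Byte[2]=36: expected 10xxxxxx continuation. INVALID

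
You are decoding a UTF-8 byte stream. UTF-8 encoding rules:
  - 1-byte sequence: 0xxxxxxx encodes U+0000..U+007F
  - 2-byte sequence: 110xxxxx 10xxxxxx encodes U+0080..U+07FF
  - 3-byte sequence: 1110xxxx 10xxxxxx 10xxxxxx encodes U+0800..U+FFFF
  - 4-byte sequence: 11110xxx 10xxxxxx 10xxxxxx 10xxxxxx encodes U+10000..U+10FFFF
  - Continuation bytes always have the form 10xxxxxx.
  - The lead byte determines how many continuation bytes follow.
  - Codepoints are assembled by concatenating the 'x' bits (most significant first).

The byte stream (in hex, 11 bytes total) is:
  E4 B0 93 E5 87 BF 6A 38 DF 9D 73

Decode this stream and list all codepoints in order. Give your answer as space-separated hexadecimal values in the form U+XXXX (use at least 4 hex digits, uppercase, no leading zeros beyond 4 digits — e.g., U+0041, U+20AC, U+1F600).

Answer: U+4C13 U+51FF U+006A U+0038 U+07DD U+0073

Derivation:
Byte[0]=E4: 3-byte lead, need 2 cont bytes. acc=0x4
Byte[1]=B0: continuation. acc=(acc<<6)|0x30=0x130
Byte[2]=93: continuation. acc=(acc<<6)|0x13=0x4C13
Completed: cp=U+4C13 (starts at byte 0)
Byte[3]=E5: 3-byte lead, need 2 cont bytes. acc=0x5
Byte[4]=87: continuation. acc=(acc<<6)|0x07=0x147
Byte[5]=BF: continuation. acc=(acc<<6)|0x3F=0x51FF
Completed: cp=U+51FF (starts at byte 3)
Byte[6]=6A: 1-byte ASCII. cp=U+006A
Byte[7]=38: 1-byte ASCII. cp=U+0038
Byte[8]=DF: 2-byte lead, need 1 cont bytes. acc=0x1F
Byte[9]=9D: continuation. acc=(acc<<6)|0x1D=0x7DD
Completed: cp=U+07DD (starts at byte 8)
Byte[10]=73: 1-byte ASCII. cp=U+0073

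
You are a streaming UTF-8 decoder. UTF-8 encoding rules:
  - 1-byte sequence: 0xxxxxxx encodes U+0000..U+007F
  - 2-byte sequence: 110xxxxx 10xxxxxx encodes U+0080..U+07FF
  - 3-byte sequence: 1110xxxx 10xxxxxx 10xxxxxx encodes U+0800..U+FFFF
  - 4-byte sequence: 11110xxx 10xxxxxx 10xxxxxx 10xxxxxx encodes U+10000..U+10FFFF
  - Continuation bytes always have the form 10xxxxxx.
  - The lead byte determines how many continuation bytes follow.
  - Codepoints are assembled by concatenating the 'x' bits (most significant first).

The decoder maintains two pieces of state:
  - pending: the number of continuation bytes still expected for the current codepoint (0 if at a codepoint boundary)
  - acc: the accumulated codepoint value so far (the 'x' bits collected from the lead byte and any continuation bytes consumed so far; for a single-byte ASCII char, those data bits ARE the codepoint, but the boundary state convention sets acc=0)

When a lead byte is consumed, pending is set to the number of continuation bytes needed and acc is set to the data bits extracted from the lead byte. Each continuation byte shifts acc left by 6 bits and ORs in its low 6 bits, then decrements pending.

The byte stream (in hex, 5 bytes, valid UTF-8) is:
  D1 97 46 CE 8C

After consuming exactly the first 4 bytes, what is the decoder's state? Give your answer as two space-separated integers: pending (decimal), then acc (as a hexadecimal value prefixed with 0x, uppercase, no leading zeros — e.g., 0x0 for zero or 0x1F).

Answer: 1 0xE

Derivation:
Byte[0]=D1: 2-byte lead. pending=1, acc=0x11
Byte[1]=97: continuation. acc=(acc<<6)|0x17=0x457, pending=0
Byte[2]=46: 1-byte. pending=0, acc=0x0
Byte[3]=CE: 2-byte lead. pending=1, acc=0xE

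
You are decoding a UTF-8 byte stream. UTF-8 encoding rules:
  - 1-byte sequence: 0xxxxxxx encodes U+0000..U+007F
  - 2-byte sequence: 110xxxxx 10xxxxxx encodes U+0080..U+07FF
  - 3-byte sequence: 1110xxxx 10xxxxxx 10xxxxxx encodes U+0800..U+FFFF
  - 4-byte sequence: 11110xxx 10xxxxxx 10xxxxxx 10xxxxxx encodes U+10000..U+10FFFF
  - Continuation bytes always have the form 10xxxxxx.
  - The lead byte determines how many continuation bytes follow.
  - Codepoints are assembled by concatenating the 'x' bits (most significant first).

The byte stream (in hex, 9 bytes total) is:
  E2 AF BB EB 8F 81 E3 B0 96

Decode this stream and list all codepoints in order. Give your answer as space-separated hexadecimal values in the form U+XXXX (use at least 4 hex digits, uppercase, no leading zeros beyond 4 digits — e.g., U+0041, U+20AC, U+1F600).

Byte[0]=E2: 3-byte lead, need 2 cont bytes. acc=0x2
Byte[1]=AF: continuation. acc=(acc<<6)|0x2F=0xAF
Byte[2]=BB: continuation. acc=(acc<<6)|0x3B=0x2BFB
Completed: cp=U+2BFB (starts at byte 0)
Byte[3]=EB: 3-byte lead, need 2 cont bytes. acc=0xB
Byte[4]=8F: continuation. acc=(acc<<6)|0x0F=0x2CF
Byte[5]=81: continuation. acc=(acc<<6)|0x01=0xB3C1
Completed: cp=U+B3C1 (starts at byte 3)
Byte[6]=E3: 3-byte lead, need 2 cont bytes. acc=0x3
Byte[7]=B0: continuation. acc=(acc<<6)|0x30=0xF0
Byte[8]=96: continuation. acc=(acc<<6)|0x16=0x3C16
Completed: cp=U+3C16 (starts at byte 6)

Answer: U+2BFB U+B3C1 U+3C16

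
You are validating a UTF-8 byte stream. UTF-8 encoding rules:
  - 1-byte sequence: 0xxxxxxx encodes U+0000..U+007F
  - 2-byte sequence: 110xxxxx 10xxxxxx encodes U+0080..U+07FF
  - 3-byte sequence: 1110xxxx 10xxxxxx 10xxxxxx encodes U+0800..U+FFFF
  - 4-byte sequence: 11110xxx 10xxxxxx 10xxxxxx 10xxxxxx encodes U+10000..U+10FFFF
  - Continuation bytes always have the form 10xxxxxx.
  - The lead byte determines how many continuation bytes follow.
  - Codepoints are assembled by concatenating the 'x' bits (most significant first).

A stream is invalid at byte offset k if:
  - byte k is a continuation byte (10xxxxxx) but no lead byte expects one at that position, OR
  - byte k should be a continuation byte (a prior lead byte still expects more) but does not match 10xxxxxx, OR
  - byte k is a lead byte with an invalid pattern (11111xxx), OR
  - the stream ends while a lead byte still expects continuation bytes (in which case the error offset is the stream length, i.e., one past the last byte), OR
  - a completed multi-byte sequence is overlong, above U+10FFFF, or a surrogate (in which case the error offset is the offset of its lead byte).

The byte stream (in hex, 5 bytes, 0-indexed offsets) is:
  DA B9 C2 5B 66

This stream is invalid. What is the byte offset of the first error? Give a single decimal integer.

Byte[0]=DA: 2-byte lead, need 1 cont bytes. acc=0x1A
Byte[1]=B9: continuation. acc=(acc<<6)|0x39=0x6B9
Completed: cp=U+06B9 (starts at byte 0)
Byte[2]=C2: 2-byte lead, need 1 cont bytes. acc=0x2
Byte[3]=5B: expected 10xxxxxx continuation. INVALID

Answer: 3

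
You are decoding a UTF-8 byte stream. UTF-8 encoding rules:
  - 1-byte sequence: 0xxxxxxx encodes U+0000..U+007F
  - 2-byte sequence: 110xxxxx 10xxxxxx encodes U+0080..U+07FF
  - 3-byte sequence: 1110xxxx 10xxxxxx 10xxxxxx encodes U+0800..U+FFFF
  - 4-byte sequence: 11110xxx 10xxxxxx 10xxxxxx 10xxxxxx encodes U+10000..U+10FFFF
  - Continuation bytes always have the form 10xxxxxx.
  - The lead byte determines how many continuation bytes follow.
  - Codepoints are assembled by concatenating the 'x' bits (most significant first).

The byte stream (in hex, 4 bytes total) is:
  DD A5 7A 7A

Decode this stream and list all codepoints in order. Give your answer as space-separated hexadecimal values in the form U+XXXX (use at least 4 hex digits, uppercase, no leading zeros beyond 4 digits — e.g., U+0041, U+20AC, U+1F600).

Answer: U+0765 U+007A U+007A

Derivation:
Byte[0]=DD: 2-byte lead, need 1 cont bytes. acc=0x1D
Byte[1]=A5: continuation. acc=(acc<<6)|0x25=0x765
Completed: cp=U+0765 (starts at byte 0)
Byte[2]=7A: 1-byte ASCII. cp=U+007A
Byte[3]=7A: 1-byte ASCII. cp=U+007A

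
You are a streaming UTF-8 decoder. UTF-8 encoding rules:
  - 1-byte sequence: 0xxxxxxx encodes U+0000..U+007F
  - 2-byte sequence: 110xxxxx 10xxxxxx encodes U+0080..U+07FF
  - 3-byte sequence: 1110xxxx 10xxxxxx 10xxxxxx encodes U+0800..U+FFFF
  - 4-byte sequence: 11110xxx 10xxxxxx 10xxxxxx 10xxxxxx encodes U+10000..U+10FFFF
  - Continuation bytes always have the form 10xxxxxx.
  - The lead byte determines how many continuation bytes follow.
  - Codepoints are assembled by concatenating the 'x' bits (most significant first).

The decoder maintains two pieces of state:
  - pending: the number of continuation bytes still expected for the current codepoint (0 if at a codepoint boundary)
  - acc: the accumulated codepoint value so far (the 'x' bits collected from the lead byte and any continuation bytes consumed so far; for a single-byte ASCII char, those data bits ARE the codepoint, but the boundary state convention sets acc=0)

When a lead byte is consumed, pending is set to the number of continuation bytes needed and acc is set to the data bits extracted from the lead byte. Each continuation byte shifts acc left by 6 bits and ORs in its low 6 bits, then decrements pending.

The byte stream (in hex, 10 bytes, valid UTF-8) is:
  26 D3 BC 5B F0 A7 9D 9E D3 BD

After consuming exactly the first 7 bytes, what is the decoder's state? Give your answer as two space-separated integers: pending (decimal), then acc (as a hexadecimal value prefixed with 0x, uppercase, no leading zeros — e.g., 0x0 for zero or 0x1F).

Answer: 1 0x9DD

Derivation:
Byte[0]=26: 1-byte. pending=0, acc=0x0
Byte[1]=D3: 2-byte lead. pending=1, acc=0x13
Byte[2]=BC: continuation. acc=(acc<<6)|0x3C=0x4FC, pending=0
Byte[3]=5B: 1-byte. pending=0, acc=0x0
Byte[4]=F0: 4-byte lead. pending=3, acc=0x0
Byte[5]=A7: continuation. acc=(acc<<6)|0x27=0x27, pending=2
Byte[6]=9D: continuation. acc=(acc<<6)|0x1D=0x9DD, pending=1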